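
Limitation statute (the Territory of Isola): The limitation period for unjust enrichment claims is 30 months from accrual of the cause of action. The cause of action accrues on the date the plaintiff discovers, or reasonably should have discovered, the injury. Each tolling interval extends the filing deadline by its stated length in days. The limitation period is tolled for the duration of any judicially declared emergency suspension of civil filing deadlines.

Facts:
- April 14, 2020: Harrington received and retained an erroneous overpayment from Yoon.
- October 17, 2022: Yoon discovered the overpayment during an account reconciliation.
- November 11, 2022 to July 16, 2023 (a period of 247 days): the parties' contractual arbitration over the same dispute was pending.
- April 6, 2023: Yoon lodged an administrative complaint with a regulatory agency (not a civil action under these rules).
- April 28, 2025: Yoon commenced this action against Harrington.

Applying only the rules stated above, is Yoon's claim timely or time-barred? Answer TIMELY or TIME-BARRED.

Accrual is tied to discovery, so the period began on October 17, 2022 rather than on April 14, 2020 when the act occurred.
The untolled deadline — 30 months after October 17, 2022 — is April 17, 2025.
Although a pending arbitration ran from November 11, 2022 to July 16, 2023, the stated rules do not make that a tolling event, so it is disregarded.
The other events in the timeline have no effect on the limitation period under the stated rules.
Yoon filed on April 28, 2025, after the April 17, 2025 deadline, so the action is time-barred.

TIME-BARRED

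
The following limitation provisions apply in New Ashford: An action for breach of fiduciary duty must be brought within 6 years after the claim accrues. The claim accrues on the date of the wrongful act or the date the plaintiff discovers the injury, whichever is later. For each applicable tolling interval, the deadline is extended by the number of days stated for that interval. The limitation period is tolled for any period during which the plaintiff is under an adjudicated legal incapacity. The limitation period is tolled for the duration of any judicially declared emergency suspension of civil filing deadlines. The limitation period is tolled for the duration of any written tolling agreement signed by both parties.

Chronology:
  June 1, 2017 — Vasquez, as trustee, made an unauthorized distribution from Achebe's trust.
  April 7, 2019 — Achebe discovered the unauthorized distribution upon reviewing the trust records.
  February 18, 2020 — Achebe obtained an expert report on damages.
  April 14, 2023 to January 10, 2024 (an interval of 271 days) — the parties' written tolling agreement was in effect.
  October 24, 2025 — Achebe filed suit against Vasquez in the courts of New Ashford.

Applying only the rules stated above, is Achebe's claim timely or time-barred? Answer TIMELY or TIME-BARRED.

Taking the later of the act (June 1, 2017) and discovery (April 7, 2019), the claim accrued on April 7, 2019.
Adding the 6 years base period to April 7, 2019 gives a deadline of April 7, 2025, before any tolling.
The period was tolled for 271 days by the written tolling agreement (April 14, 2023 to January 10, 2024), pushing the deadline to January 3, 2026.
None of the other events listed affects the running of the period under the stated rules.
Filing on October 24, 2025 beat the January 3, 2026 deadline — the action is timely.

TIMELY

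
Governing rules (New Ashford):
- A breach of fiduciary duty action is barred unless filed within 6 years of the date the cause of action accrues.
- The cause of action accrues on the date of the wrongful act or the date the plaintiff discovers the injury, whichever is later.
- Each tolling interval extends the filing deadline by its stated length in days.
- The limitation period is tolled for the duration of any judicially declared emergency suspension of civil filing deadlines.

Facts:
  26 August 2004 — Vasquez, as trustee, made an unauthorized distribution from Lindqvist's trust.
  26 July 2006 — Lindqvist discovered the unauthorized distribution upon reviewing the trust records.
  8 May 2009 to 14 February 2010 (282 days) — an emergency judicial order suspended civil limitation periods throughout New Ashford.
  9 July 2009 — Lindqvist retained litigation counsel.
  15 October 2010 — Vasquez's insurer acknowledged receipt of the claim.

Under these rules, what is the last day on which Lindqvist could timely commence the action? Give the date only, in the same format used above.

4 May 2013

Taking the later of the act (26 August 2004) and discovery (26 July 2006), the claim accrued on 26 July 2006.
Adding the 6 years base period to 26 July 2006 gives a deadline of 26 July 2012, before any tolling.
The emergency suspension of filing deadlines from 8 May 2009 to 14 February 2010 tolled the period for 282 days, extending the deadline to 4 May 2013.
The other events in the timeline have no effect on the limitation period under the stated rules.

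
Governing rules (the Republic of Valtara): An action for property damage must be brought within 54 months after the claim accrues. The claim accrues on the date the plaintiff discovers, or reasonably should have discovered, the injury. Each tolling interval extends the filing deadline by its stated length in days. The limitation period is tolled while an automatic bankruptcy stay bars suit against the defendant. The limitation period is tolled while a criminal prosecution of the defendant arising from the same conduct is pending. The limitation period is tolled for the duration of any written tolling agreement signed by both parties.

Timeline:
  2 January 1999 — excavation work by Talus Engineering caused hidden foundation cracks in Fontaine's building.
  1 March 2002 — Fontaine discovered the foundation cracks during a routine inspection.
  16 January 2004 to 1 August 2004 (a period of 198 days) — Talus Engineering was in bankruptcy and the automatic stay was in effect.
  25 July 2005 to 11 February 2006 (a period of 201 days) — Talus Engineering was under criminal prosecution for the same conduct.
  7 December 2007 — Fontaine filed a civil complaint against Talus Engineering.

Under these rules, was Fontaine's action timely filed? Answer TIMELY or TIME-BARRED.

The claim did not accrue until Fontaine discovered the injury on 1 March 2002; the 2 January 1999 act date does not start the clock under the stated rule.
Adding the 54 months base period to 1 March 2002 gives a deadline of 1 September 2006, before any tolling.
The period was tolled for 198 days by the automatic bankruptcy stay (16 January 2004 to 1 August 2004), pushing the deadline to 18 March 2007.
The period was tolled for 201 days by the pending criminal prosecution (25 July 2005 to 11 February 2006), pushing the deadline to 5 October 2007.
The 7 December 2007 filing falls after the 5 October 2007 deadline; the claim is time-barred.

TIME-BARRED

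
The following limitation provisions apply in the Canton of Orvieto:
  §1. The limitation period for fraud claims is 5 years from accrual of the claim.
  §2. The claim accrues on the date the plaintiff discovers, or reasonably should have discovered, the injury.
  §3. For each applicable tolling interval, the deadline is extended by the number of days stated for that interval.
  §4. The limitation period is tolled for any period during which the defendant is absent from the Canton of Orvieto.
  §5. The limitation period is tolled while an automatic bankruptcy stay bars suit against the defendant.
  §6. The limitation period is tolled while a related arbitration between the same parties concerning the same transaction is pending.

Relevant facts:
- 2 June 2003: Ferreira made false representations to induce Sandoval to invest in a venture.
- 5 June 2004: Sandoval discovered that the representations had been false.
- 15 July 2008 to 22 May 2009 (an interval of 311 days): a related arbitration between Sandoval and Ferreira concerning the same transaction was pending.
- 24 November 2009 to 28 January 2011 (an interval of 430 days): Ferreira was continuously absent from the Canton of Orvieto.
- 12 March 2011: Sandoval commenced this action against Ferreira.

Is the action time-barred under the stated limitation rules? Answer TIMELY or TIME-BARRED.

TIMELY

Accrual is tied to discovery, so the period began on 5 June 2004 rather than on 2 June 2003 when the act occurred.
5 years from 5 June 2004 is 5 June 2009.
Because the pending related arbitration ran from 15 July 2008 to 22 May 2009, the deadline is extended by 311 days to 12 April 2010.
The defendant's absence from the jurisdiction from 24 November 2009 to 28 January 2011 tolled the period for 430 days, extending the deadline to 16 June 2011.
Filing on 12 March 2011 beat the 16 June 2011 deadline — the action is timely.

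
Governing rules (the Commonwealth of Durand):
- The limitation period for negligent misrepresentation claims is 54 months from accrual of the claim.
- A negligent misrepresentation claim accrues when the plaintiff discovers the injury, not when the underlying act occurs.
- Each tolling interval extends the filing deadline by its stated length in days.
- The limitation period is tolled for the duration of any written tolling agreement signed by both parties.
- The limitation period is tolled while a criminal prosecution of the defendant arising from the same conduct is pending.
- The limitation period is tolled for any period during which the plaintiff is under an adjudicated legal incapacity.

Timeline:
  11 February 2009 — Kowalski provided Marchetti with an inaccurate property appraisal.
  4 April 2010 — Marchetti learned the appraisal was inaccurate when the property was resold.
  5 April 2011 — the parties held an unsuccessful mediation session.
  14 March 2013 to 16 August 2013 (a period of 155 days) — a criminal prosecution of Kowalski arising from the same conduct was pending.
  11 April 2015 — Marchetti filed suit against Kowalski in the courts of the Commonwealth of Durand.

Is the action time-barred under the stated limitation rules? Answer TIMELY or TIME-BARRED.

TIME-BARRED

Under the discovery rule, the claim accrued on 4 April 2010, when Marchetti discovered the injury — not on the 11 February 2009 date of the underlying act.
54 months from 4 April 2010 is 4 October 2014.
The pending criminal prosecution from 14 March 2013 to 16 August 2013 tolled the period for 155 days, extending the deadline to 8 March 2015.
The other events in the timeline have no effect on the limitation period under the stated rules.
The 11 April 2015 filing falls after the 8 March 2015 deadline; the claim is time-barred.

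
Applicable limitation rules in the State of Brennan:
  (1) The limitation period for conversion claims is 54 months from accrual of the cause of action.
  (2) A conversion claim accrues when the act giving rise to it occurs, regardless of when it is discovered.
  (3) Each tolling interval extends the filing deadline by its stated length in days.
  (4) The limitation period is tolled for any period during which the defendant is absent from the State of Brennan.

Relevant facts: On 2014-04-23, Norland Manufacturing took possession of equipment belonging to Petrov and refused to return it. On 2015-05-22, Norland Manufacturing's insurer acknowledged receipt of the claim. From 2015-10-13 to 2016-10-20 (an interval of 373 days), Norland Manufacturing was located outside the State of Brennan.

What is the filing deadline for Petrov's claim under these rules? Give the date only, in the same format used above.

2019-10-31

The claim accrued on 2014-04-23, when the wrongful act occurred.
Adding the 54 months base period to 2014-04-23 gives a deadline of 2018-10-23, before any tolling.
Because the defendant's absence from the jurisdiction ran from 2015-10-13 to 2016-10-20, the deadline is extended by 373 days to 2019-10-31.
Nothing else in the chronology tolls or restarts the period.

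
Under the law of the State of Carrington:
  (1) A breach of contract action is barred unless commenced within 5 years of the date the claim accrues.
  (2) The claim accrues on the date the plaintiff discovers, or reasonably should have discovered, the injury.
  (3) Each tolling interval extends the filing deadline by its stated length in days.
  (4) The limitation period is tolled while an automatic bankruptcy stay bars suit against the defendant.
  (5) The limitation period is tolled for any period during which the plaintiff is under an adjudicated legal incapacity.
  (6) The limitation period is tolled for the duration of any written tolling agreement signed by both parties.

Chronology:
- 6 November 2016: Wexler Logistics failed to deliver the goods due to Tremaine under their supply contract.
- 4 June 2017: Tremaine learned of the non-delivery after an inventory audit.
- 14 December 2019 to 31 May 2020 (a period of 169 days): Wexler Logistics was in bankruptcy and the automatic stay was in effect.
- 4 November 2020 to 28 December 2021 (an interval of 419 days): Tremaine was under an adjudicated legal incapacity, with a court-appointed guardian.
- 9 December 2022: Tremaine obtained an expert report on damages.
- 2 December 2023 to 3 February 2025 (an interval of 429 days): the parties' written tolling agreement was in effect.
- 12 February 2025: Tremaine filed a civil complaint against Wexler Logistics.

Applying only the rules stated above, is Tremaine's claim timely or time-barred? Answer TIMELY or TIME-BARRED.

Under the discovery rule, the claim accrued on 4 June 2017, when Tremaine discovered the injury — not on the 6 November 2016 date of the underlying act.
Adding the 5 years base period to 4 June 2017 gives a deadline of 4 June 2022, before any tolling.
The automatic bankruptcy stay from 14 December 2019 to 31 May 2020 tolled the period for 169 days, extending the deadline to 20 November 2022.
Because the plaintiff's legal incapacity ran from 4 November 2020 to 28 December 2021, the deadline is extended by 419 days to 13 January 2024.
The written tolling agreement from 2 December 2023 to 3 February 2025 tolled the period for 429 days, extending the deadline to 17 March 2025.
The other events in the timeline have no effect on the limitation period under the stated rules.
Filing on 12 February 2025 beat the 17 March 2025 deadline — the action is timely.

TIMELY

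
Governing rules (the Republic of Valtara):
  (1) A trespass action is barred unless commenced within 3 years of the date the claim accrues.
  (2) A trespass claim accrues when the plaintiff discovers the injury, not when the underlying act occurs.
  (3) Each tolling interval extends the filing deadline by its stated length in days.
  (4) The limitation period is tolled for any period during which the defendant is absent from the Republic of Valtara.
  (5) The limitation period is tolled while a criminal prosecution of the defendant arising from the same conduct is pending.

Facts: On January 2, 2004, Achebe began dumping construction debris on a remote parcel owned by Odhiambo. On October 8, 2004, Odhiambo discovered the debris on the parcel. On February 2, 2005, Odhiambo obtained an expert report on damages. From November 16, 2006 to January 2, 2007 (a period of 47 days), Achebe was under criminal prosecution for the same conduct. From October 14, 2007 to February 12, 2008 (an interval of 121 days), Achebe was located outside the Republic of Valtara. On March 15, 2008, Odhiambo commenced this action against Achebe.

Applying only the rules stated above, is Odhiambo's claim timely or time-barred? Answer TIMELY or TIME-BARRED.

Accrual is tied to discovery, so the period began on October 8, 2004 rather than on January 2, 2004 when the act occurred.
The untolled deadline — 3 years after October 8, 2004 — is October 8, 2007.
Because the pending criminal prosecution ran from November 16, 2006 to January 2, 2007, the deadline is extended by 47 days to November 24, 2007.
The defendant's absence from the jurisdiction from October 14, 2007 to February 12, 2008 tolled the period for 121 days, extending the deadline to March 24, 2008.
Nothing else in the chronology tolls or restarts the period.
Odhiambo filed on March 15, 2008, before the March 24, 2008 deadline, so the action is timely.

TIMELY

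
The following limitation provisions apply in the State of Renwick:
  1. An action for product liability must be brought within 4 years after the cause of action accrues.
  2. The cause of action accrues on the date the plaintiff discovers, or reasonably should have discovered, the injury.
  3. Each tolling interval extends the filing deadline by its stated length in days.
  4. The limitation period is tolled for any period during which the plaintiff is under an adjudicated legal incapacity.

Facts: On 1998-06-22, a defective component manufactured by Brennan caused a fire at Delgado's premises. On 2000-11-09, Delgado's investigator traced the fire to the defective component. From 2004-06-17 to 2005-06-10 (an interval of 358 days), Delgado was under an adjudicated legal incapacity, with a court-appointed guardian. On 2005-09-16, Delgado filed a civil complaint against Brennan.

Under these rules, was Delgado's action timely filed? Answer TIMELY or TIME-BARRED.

Accrual is tied to discovery, so the period began on 2000-11-09 rather than on 1998-06-22 when the act occurred.
The untolled deadline — 4 years after 2000-11-09 — is 2004-11-09.
Because the plaintiff's legal incapacity ran from 2004-06-17 to 2005-06-10, the deadline is extended by 358 days to 2005-11-02.
Filing on 2005-09-16 beat the 2005-11-02 deadline — the action is timely.

TIMELY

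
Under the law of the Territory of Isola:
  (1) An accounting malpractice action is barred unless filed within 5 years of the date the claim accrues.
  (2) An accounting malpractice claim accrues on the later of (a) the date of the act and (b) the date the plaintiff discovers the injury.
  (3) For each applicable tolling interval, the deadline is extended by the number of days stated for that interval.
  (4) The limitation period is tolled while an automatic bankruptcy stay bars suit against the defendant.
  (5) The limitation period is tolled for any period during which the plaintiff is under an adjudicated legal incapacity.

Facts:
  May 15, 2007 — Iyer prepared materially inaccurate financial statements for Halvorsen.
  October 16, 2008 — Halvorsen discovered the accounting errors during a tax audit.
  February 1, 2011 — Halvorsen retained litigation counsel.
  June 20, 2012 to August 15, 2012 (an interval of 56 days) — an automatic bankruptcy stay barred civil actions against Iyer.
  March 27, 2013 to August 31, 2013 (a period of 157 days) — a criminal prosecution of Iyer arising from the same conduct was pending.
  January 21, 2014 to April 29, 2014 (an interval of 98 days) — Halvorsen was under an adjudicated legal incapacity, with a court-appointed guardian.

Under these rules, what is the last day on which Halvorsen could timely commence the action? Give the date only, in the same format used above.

Taking the later of the act (May 15, 2007) and discovery (October 16, 2008), the claim accrued on October 16, 2008.
Adding the 5 years base period to October 16, 2008 gives a deadline of October 16, 2013, before any tolling.
The automatic bankruptcy stay from June 20, 2012 to August 15, 2012 tolled the period for 56 days, extending the deadline to December 11, 2013.
The plaintiff's legal incapacity starting January 21, 2014 came too late — the period had run on December 11, 2013 — and so does not extend the deadline.
Although a criminal prosecution ran from March 27, 2013 to August 31, 2013, the stated rules do not make that a tolling event, so it is disregarded.
The other events in the timeline have no effect on the limitation period under the stated rules.

December 11, 2013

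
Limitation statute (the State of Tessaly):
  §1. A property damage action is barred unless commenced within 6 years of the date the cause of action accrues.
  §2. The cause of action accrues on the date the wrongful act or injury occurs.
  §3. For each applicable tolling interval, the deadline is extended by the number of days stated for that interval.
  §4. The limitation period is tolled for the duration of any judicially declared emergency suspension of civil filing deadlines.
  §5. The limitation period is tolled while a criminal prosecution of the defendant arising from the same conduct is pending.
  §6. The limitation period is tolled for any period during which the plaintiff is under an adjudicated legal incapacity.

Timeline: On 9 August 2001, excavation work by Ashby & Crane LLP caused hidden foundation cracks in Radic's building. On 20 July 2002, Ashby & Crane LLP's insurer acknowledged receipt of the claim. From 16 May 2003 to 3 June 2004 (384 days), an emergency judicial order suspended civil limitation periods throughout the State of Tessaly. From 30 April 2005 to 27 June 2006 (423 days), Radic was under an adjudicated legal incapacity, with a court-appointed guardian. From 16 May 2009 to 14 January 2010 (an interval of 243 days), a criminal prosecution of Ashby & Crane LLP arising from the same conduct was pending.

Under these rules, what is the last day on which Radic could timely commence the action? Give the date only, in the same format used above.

24 June 2010

The claim accrued on 9 August 2001, when the wrongful act occurred.
6 years from 9 August 2001 is 9 August 2007.
The period was tolled for 384 days by the emergency suspension of filing deadlines (16 May 2003 to 3 June 2004), pushing the deadline to 27 August 2008.
The plaintiff's legal incapacity from 30 April 2005 to 27 June 2006 tolled the period for 423 days, extending the deadline to 24 October 2009.
The period was tolled for 243 days by the pending criminal prosecution (16 May 2009 to 14 January 2010), pushing the deadline to 24 June 2010.
The other events in the timeline have no effect on the limitation period under the stated rules.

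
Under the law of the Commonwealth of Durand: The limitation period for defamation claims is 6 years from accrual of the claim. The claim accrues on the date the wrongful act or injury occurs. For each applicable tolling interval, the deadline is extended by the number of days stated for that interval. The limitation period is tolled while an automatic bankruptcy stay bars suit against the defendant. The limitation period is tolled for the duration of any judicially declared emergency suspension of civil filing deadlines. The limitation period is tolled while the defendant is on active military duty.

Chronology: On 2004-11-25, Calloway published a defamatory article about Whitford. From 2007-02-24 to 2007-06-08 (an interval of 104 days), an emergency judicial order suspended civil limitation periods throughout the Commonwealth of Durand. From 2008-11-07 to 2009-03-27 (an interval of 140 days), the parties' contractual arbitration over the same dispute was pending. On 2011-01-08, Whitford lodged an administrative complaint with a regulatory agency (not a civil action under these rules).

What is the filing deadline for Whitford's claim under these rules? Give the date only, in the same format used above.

The limitation period began to run on 2004-11-25.
6 years from 2004-11-25 is 2010-11-25.
The period was tolled for 104 days by the emergency suspension of filing deadlines (2007-02-24 to 2007-06-08), pushing the deadline to 2011-03-09.
No stated provision tolls the period for a pending arbitration, so the interval from 2008-11-07 to 2009-03-27 has no effect on the deadline.
Nothing else in the chronology tolls or restarts the period.

2011-03-09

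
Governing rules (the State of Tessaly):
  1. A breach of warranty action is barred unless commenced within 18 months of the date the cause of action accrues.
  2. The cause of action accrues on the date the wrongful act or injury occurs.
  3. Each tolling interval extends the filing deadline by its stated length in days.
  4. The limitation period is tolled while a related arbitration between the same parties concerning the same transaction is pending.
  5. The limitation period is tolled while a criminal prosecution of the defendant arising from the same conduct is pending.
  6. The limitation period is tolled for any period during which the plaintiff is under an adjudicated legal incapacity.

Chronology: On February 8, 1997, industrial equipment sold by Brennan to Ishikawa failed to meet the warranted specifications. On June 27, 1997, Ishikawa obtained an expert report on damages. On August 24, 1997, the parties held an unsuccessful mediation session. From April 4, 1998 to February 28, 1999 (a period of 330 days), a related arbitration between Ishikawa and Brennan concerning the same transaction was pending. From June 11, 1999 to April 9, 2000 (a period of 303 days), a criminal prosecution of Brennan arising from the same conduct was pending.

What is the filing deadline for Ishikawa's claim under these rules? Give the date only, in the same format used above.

May 2, 2000

The limitation period began to run on February 8, 1997.
The untolled deadline — 18 months after February 8, 1997 — is August 8, 1998.
Because the pending related arbitration ran from April 4, 1998 to February 28, 1999, the deadline is extended by 330 days to July 4, 1999.
The period was tolled for 303 days by the pending criminal prosecution (June 11, 1999 to April 9, 2000), pushing the deadline to May 2, 2000.
Nothing else in the chronology tolls or restarts the period.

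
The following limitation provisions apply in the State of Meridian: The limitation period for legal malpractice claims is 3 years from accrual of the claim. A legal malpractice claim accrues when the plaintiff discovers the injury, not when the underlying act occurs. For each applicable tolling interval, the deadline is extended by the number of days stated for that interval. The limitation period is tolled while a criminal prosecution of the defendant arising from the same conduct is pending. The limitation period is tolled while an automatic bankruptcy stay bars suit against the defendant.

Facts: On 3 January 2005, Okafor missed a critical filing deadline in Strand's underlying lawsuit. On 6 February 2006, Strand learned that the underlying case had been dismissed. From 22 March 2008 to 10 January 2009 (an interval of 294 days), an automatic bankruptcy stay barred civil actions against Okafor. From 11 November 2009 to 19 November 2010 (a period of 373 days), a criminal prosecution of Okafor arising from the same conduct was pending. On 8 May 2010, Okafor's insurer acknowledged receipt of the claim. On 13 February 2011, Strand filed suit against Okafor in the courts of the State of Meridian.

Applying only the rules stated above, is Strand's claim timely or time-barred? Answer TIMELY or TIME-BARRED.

TIME-BARRED

The claim did not accrue until Strand discovered the injury on 6 February 2006; the 3 January 2005 act date does not start the clock under the stated rule.
Adding the 3 years base period to 6 February 2006 gives a deadline of 6 February 2009, before any tolling.
The period was tolled for 294 days by the automatic bankruptcy stay (22 March 2008 to 10 January 2009), pushing the deadline to 27 November 2009.
Because the pending criminal prosecution ran from 11 November 2009 to 19 November 2010, the deadline is extended by 373 days to 5 December 2010.
The other events in the timeline have no effect on the limitation period under the stated rules.
Filing on 13 February 2011 missed the 5 December 2010 deadline — the action is time-barred.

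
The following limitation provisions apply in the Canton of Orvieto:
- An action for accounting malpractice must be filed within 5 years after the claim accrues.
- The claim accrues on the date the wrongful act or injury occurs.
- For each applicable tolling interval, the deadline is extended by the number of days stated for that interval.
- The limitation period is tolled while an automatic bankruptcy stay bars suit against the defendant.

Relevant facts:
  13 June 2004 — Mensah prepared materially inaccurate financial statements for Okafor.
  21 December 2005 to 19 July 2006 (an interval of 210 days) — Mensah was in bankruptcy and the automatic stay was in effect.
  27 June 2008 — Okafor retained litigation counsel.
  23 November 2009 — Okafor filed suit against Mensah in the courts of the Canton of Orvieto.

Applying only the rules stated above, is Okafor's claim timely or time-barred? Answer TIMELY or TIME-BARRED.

TIMELY

The limitation period began to run on 13 June 2004.
Adding the 5 years base period to 13 June 2004 gives a deadline of 13 June 2009, before any tolling.
Because the automatic bankruptcy stay ran from 21 December 2005 to 19 July 2006, the deadline is extended by 210 days to 9 January 2010.
None of the other events listed affects the running of the period under the stated rules.
Okafor filed on 23 November 2009, before the 9 January 2010 deadline, so the action is timely.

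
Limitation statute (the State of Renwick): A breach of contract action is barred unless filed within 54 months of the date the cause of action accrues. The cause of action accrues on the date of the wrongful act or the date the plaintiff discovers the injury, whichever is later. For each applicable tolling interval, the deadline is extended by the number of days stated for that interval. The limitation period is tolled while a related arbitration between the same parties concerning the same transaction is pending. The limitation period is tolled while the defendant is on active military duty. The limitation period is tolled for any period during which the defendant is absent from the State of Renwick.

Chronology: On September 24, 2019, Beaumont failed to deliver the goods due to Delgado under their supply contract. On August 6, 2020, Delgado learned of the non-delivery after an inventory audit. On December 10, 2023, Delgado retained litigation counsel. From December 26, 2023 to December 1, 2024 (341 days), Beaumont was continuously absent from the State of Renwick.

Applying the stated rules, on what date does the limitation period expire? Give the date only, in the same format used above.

The claim accrued on August 6, 2020 — the later of the September 24, 2019 act and the August 6, 2020 discovery.
Adding the 54 months base period to August 6, 2020 gives a deadline of February 6, 2025, before any tolling.
Because the defendant's absence from the jurisdiction ran from December 26, 2023 to December 1, 2024, the deadline is extended by 341 days to January 13, 2026.
Nothing else in the chronology tolls or restarts the period.

January 13, 2026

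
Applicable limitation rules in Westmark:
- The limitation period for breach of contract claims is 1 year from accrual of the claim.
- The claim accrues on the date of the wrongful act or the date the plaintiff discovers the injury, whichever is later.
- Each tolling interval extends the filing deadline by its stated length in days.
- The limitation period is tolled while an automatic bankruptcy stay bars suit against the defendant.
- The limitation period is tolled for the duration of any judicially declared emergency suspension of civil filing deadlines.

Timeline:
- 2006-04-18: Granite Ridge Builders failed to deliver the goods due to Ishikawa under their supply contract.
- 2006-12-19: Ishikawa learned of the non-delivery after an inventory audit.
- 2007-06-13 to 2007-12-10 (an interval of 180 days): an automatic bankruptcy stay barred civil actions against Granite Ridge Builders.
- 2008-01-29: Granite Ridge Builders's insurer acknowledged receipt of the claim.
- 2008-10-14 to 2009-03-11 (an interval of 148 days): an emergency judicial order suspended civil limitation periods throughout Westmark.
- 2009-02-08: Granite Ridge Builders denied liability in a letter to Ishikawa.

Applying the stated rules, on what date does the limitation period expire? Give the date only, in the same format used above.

The claim accrued on 2006-12-19 — the later of the 2006-04-18 act and the 2006-12-19 discovery.
The untolled deadline — 1 year after 2006-12-19 — is 2007-12-19.
The period was tolled for 180 days by the automatic bankruptcy stay (2007-06-13 to 2007-12-10), pushing the deadline to 2008-06-16.
By the time the emergency suspension of filing deadlines began on 2008-10-14, the limitation period had already expired on 2008-06-16; that interval cannot revive it.
The other events in the timeline have no effect on the limitation period under the stated rules.

2008-06-16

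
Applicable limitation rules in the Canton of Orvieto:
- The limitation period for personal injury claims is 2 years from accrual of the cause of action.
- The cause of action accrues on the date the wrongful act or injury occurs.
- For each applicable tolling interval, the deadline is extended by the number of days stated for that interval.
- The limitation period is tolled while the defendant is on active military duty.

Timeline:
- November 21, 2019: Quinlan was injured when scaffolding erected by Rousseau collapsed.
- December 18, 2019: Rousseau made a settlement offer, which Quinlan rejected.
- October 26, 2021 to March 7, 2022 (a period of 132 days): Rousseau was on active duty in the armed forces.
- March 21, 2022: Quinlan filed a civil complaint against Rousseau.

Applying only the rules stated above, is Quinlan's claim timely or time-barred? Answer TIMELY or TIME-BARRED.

TIMELY

The limitation period began to run on November 21, 2019.
2 years from November 21, 2019 is November 21, 2021.
The defendant's active military service from October 26, 2021 to March 7, 2022 tolled the period for 132 days, extending the deadline to April 2, 2022.
None of the other events listed affects the running of the period under the stated rules.
The March 21, 2022 filing precedes the April 2, 2022 deadline; the claim is timely.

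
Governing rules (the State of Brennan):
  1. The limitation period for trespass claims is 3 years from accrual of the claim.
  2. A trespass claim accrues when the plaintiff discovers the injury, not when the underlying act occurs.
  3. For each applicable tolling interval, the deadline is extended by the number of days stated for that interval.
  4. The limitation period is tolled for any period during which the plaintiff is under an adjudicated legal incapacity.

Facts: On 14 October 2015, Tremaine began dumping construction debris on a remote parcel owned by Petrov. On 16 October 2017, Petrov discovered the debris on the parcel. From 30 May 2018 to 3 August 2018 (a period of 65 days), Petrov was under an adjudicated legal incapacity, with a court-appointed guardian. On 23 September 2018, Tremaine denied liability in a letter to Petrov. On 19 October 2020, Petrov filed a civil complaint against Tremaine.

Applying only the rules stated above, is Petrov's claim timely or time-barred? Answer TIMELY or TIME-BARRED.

Under the discovery rule, the claim accrued on 16 October 2017, when Petrov discovered the injury — not on the 14 October 2015 date of the underlying act.
3 years from 16 October 2017 is 16 October 2020.
The period was tolled for 65 days by the plaintiff's legal incapacity (30 May 2018 to 3 August 2018), pushing the deadline to 20 December 2020.
Nothing else in the chronology tolls or restarts the period.
The 19 October 2020 filing precedes the 20 December 2020 deadline; the claim is timely.

TIMELY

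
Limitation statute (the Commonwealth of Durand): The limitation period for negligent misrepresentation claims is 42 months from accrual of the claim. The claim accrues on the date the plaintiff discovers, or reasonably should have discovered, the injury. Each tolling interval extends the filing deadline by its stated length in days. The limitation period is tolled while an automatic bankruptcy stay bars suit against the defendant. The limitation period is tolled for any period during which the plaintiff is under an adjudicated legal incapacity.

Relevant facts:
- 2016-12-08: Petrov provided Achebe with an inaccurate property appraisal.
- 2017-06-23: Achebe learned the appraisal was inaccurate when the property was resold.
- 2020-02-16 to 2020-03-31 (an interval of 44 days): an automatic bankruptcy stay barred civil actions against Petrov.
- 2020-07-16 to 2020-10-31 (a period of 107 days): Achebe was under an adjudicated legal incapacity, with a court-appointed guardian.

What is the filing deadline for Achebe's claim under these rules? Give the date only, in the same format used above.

The claim did not accrue until Achebe discovered the injury on 2017-06-23; the 2016-12-08 act date does not start the clock under the stated rule.
The untolled deadline — 42 months after 2017-06-23 — is 2020-12-23.
The automatic bankruptcy stay from 2020-02-16 to 2020-03-31 tolled the period for 44 days, extending the deadline to 2021-02-05.
Because the plaintiff's legal incapacity ran from 2020-07-16 to 2020-10-31, the deadline is extended by 107 days to 2021-05-23.

2021-05-23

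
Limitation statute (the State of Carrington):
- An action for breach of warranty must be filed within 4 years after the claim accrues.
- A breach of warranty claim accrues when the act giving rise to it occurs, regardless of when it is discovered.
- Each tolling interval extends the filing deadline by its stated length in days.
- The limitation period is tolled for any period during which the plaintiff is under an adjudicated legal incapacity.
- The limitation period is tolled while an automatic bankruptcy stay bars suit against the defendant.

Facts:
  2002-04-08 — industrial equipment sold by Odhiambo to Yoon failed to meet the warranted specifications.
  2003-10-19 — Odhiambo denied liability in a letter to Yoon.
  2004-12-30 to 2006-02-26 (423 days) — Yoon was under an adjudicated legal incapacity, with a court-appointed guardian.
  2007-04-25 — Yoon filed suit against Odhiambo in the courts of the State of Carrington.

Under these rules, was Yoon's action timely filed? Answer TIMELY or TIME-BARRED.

The limitation period began to run on 2002-04-08.
4 years from 2002-04-08 is 2006-04-08.
The plaintiff's legal incapacity from 2004-12-30 to 2006-02-26 tolled the period for 423 days, extending the deadline to 2007-06-05.
The other events in the timeline have no effect on the limitation period under the stated rules.
Filing on 2007-04-25 beat the 2007-06-05 deadline — the action is timely.

TIMELY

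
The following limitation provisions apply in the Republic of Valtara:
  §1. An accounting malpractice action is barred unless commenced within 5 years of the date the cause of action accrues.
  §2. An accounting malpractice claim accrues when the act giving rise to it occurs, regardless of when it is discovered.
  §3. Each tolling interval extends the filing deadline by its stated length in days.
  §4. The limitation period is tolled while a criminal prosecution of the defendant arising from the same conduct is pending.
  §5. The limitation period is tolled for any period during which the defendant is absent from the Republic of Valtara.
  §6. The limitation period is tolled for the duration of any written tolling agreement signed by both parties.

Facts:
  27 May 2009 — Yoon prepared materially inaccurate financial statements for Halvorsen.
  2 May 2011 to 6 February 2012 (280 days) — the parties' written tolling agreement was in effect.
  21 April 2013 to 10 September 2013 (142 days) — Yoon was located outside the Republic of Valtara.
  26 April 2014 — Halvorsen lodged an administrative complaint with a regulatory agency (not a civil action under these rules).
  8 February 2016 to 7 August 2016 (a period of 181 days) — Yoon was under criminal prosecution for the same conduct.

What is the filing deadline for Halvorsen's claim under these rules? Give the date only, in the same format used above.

23 July 2015

The cause of action accrued on 27 May 2009, the date of the act.
5 years from 27 May 2009 is 27 May 2014.
Because the written tolling agreement ran from 2 May 2011 to 6 February 2012, the deadline is extended by 280 days to 3 March 2015.
The period was tolled for 142 days by the defendant's absence from the jurisdiction (21 April 2013 to 10 September 2013), pushing the deadline to 23 July 2015.
By the time the pending criminal prosecution began on 8 February 2016, the limitation period had already expired on 23 July 2015; that interval cannot revive it.
None of the other events listed affects the running of the period under the stated rules.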